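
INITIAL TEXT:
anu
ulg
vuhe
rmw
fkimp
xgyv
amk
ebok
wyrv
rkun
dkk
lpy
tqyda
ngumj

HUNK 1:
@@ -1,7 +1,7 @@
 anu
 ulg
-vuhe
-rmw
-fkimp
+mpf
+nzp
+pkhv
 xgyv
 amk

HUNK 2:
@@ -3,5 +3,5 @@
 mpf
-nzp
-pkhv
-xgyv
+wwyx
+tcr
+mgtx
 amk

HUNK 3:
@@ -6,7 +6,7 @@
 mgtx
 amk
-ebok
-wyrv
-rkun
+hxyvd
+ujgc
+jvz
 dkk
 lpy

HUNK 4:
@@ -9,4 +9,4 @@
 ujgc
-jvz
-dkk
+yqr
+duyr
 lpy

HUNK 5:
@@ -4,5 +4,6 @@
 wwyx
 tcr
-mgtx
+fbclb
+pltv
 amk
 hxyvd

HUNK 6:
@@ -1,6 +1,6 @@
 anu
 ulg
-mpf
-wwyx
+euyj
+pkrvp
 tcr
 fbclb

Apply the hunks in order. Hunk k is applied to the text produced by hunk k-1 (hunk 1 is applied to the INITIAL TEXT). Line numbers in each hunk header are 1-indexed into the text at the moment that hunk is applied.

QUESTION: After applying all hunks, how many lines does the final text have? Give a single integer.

Hunk 1: at line 1 remove [vuhe,rmw,fkimp] add [mpf,nzp,pkhv] -> 14 lines: anu ulg mpf nzp pkhv xgyv amk ebok wyrv rkun dkk lpy tqyda ngumj
Hunk 2: at line 3 remove [nzp,pkhv,xgyv] add [wwyx,tcr,mgtx] -> 14 lines: anu ulg mpf wwyx tcr mgtx amk ebok wyrv rkun dkk lpy tqyda ngumj
Hunk 3: at line 6 remove [ebok,wyrv,rkun] add [hxyvd,ujgc,jvz] -> 14 lines: anu ulg mpf wwyx tcr mgtx amk hxyvd ujgc jvz dkk lpy tqyda ngumj
Hunk 4: at line 9 remove [jvz,dkk] add [yqr,duyr] -> 14 lines: anu ulg mpf wwyx tcr mgtx amk hxyvd ujgc yqr duyr lpy tqyda ngumj
Hunk 5: at line 4 remove [mgtx] add [fbclb,pltv] -> 15 lines: anu ulg mpf wwyx tcr fbclb pltv amk hxyvd ujgc yqr duyr lpy tqyda ngumj
Hunk 6: at line 1 remove [mpf,wwyx] add [euyj,pkrvp] -> 15 lines: anu ulg euyj pkrvp tcr fbclb pltv amk hxyvd ujgc yqr duyr lpy tqyda ngumj
Final line count: 15

Answer: 15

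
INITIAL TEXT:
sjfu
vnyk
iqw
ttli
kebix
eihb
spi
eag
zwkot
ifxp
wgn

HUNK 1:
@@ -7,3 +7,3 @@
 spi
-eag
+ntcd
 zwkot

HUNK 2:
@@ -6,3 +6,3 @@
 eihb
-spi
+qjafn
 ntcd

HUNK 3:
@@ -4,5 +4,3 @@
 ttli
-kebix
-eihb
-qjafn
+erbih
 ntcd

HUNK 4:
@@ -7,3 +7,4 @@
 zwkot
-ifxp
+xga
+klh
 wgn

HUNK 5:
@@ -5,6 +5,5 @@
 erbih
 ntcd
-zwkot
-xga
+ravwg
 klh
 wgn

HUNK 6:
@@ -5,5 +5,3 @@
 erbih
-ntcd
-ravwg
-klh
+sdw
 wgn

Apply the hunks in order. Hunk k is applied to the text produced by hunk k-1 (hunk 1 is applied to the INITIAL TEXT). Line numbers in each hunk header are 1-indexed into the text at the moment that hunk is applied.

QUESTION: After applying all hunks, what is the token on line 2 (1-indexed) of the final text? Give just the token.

Answer: vnyk

Derivation:
Hunk 1: at line 7 remove [eag] add [ntcd] -> 11 lines: sjfu vnyk iqw ttli kebix eihb spi ntcd zwkot ifxp wgn
Hunk 2: at line 6 remove [spi] add [qjafn] -> 11 lines: sjfu vnyk iqw ttli kebix eihb qjafn ntcd zwkot ifxp wgn
Hunk 3: at line 4 remove [kebix,eihb,qjafn] add [erbih] -> 9 lines: sjfu vnyk iqw ttli erbih ntcd zwkot ifxp wgn
Hunk 4: at line 7 remove [ifxp] add [xga,klh] -> 10 lines: sjfu vnyk iqw ttli erbih ntcd zwkot xga klh wgn
Hunk 5: at line 5 remove [zwkot,xga] add [ravwg] -> 9 lines: sjfu vnyk iqw ttli erbih ntcd ravwg klh wgn
Hunk 6: at line 5 remove [ntcd,ravwg,klh] add [sdw] -> 7 lines: sjfu vnyk iqw ttli erbih sdw wgn
Final line 2: vnyk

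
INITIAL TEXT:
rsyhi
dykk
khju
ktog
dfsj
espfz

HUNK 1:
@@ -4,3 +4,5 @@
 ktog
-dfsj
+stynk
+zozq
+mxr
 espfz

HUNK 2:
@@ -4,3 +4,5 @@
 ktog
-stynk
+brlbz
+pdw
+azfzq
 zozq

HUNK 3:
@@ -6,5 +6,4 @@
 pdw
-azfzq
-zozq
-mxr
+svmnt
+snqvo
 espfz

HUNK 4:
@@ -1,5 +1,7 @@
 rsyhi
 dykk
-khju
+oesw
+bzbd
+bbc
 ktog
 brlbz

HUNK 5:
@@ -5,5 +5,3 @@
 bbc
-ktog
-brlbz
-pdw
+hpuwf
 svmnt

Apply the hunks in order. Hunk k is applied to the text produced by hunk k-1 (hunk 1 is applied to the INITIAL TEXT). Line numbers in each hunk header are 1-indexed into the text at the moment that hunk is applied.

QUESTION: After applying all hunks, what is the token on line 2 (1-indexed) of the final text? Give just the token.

Hunk 1: at line 4 remove [dfsj] add [stynk,zozq,mxr] -> 8 lines: rsyhi dykk khju ktog stynk zozq mxr espfz
Hunk 2: at line 4 remove [stynk] add [brlbz,pdw,azfzq] -> 10 lines: rsyhi dykk khju ktog brlbz pdw azfzq zozq mxr espfz
Hunk 3: at line 6 remove [azfzq,zozq,mxr] add [svmnt,snqvo] -> 9 lines: rsyhi dykk khju ktog brlbz pdw svmnt snqvo espfz
Hunk 4: at line 1 remove [khju] add [oesw,bzbd,bbc] -> 11 lines: rsyhi dykk oesw bzbd bbc ktog brlbz pdw svmnt snqvo espfz
Hunk 5: at line 5 remove [ktog,brlbz,pdw] add [hpuwf] -> 9 lines: rsyhi dykk oesw bzbd bbc hpuwf svmnt snqvo espfz
Final line 2: dykk

Answer: dykk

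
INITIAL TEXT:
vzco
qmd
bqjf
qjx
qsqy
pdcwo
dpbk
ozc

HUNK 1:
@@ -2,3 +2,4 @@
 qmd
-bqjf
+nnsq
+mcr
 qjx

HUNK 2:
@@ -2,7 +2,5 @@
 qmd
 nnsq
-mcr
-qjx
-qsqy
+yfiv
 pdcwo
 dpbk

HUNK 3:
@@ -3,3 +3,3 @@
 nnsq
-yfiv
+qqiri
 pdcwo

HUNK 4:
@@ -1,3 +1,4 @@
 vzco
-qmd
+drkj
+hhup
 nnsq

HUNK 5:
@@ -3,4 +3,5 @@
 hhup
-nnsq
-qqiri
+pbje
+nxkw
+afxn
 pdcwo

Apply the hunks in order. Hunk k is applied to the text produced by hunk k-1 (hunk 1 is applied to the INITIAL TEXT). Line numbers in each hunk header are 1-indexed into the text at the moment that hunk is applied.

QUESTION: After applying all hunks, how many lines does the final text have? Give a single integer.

Answer: 9

Derivation:
Hunk 1: at line 2 remove [bqjf] add [nnsq,mcr] -> 9 lines: vzco qmd nnsq mcr qjx qsqy pdcwo dpbk ozc
Hunk 2: at line 2 remove [mcr,qjx,qsqy] add [yfiv] -> 7 lines: vzco qmd nnsq yfiv pdcwo dpbk ozc
Hunk 3: at line 3 remove [yfiv] add [qqiri] -> 7 lines: vzco qmd nnsq qqiri pdcwo dpbk ozc
Hunk 4: at line 1 remove [qmd] add [drkj,hhup] -> 8 lines: vzco drkj hhup nnsq qqiri pdcwo dpbk ozc
Hunk 5: at line 3 remove [nnsq,qqiri] add [pbje,nxkw,afxn] -> 9 lines: vzco drkj hhup pbje nxkw afxn pdcwo dpbk ozc
Final line count: 9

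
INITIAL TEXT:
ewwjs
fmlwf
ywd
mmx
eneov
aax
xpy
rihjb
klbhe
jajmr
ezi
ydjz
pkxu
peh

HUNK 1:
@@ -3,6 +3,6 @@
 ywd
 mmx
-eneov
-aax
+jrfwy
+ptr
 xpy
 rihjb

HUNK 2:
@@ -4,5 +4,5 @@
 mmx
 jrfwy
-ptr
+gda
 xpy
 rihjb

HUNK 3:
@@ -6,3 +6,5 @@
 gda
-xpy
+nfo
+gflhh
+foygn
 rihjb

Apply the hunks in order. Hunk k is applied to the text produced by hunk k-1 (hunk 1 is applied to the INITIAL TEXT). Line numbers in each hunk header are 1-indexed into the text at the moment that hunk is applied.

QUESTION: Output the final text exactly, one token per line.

Answer: ewwjs
fmlwf
ywd
mmx
jrfwy
gda
nfo
gflhh
foygn
rihjb
klbhe
jajmr
ezi
ydjz
pkxu
peh

Derivation:
Hunk 1: at line 3 remove [eneov,aax] add [jrfwy,ptr] -> 14 lines: ewwjs fmlwf ywd mmx jrfwy ptr xpy rihjb klbhe jajmr ezi ydjz pkxu peh
Hunk 2: at line 4 remove [ptr] add [gda] -> 14 lines: ewwjs fmlwf ywd mmx jrfwy gda xpy rihjb klbhe jajmr ezi ydjz pkxu peh
Hunk 3: at line 6 remove [xpy] add [nfo,gflhh,foygn] -> 16 lines: ewwjs fmlwf ywd mmx jrfwy gda nfo gflhh foygn rihjb klbhe jajmr ezi ydjz pkxu peh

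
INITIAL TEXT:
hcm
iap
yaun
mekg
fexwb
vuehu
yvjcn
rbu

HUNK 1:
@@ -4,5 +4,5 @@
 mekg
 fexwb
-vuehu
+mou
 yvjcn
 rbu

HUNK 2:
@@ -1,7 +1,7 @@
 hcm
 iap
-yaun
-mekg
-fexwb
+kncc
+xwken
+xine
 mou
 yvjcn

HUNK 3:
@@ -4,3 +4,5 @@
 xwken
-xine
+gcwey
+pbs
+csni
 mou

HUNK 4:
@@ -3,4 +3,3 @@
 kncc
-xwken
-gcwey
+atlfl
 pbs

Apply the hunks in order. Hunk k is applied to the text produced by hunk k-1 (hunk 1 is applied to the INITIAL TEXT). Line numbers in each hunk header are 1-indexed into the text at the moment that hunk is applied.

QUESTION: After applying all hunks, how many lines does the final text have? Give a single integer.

Answer: 9

Derivation:
Hunk 1: at line 4 remove [vuehu] add [mou] -> 8 lines: hcm iap yaun mekg fexwb mou yvjcn rbu
Hunk 2: at line 1 remove [yaun,mekg,fexwb] add [kncc,xwken,xine] -> 8 lines: hcm iap kncc xwken xine mou yvjcn rbu
Hunk 3: at line 4 remove [xine] add [gcwey,pbs,csni] -> 10 lines: hcm iap kncc xwken gcwey pbs csni mou yvjcn rbu
Hunk 4: at line 3 remove [xwken,gcwey] add [atlfl] -> 9 lines: hcm iap kncc atlfl pbs csni mou yvjcn rbu
Final line count: 9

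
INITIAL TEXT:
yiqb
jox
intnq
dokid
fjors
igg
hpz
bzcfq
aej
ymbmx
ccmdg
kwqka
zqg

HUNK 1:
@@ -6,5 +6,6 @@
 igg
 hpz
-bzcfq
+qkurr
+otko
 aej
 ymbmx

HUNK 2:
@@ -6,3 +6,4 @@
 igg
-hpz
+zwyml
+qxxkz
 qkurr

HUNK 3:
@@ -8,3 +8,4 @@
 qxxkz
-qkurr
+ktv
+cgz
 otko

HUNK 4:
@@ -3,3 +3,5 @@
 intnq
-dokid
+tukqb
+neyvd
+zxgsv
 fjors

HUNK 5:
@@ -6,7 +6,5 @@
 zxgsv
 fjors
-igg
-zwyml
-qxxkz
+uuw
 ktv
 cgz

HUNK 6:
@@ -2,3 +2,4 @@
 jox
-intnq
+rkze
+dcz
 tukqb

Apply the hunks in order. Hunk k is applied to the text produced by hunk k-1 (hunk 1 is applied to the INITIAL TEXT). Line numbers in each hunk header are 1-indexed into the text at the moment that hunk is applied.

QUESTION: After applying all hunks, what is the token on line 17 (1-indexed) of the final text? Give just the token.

Hunk 1: at line 6 remove [bzcfq] add [qkurr,otko] -> 14 lines: yiqb jox intnq dokid fjors igg hpz qkurr otko aej ymbmx ccmdg kwqka zqg
Hunk 2: at line 6 remove [hpz] add [zwyml,qxxkz] -> 15 lines: yiqb jox intnq dokid fjors igg zwyml qxxkz qkurr otko aej ymbmx ccmdg kwqka zqg
Hunk 3: at line 8 remove [qkurr] add [ktv,cgz] -> 16 lines: yiqb jox intnq dokid fjors igg zwyml qxxkz ktv cgz otko aej ymbmx ccmdg kwqka zqg
Hunk 4: at line 3 remove [dokid] add [tukqb,neyvd,zxgsv] -> 18 lines: yiqb jox intnq tukqb neyvd zxgsv fjors igg zwyml qxxkz ktv cgz otko aej ymbmx ccmdg kwqka zqg
Hunk 5: at line 6 remove [igg,zwyml,qxxkz] add [uuw] -> 16 lines: yiqb jox intnq tukqb neyvd zxgsv fjors uuw ktv cgz otko aej ymbmx ccmdg kwqka zqg
Hunk 6: at line 2 remove [intnq] add [rkze,dcz] -> 17 lines: yiqb jox rkze dcz tukqb neyvd zxgsv fjors uuw ktv cgz otko aej ymbmx ccmdg kwqka zqg
Final line 17: zqg

Answer: zqg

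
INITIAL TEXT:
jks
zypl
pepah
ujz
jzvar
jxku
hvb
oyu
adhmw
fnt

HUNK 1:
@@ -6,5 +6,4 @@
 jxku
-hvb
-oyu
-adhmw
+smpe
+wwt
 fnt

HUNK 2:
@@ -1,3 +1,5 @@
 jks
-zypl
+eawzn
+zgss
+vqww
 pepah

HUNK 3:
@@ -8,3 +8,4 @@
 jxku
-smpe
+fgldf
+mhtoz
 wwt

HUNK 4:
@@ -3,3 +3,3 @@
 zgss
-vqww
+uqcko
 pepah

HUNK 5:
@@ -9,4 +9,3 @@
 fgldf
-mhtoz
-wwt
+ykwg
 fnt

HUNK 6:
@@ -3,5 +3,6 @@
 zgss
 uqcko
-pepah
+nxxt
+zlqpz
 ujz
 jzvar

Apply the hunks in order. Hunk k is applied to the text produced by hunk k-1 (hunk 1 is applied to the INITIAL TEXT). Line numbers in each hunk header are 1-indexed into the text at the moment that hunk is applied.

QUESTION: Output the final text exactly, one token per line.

Answer: jks
eawzn
zgss
uqcko
nxxt
zlqpz
ujz
jzvar
jxku
fgldf
ykwg
fnt

Derivation:
Hunk 1: at line 6 remove [hvb,oyu,adhmw] add [smpe,wwt] -> 9 lines: jks zypl pepah ujz jzvar jxku smpe wwt fnt
Hunk 2: at line 1 remove [zypl] add [eawzn,zgss,vqww] -> 11 lines: jks eawzn zgss vqww pepah ujz jzvar jxku smpe wwt fnt
Hunk 3: at line 8 remove [smpe] add [fgldf,mhtoz] -> 12 lines: jks eawzn zgss vqww pepah ujz jzvar jxku fgldf mhtoz wwt fnt
Hunk 4: at line 3 remove [vqww] add [uqcko] -> 12 lines: jks eawzn zgss uqcko pepah ujz jzvar jxku fgldf mhtoz wwt fnt
Hunk 5: at line 9 remove [mhtoz,wwt] add [ykwg] -> 11 lines: jks eawzn zgss uqcko pepah ujz jzvar jxku fgldf ykwg fnt
Hunk 6: at line 3 remove [pepah] add [nxxt,zlqpz] -> 12 lines: jks eawzn zgss uqcko nxxt zlqpz ujz jzvar jxku fgldf ykwg fnt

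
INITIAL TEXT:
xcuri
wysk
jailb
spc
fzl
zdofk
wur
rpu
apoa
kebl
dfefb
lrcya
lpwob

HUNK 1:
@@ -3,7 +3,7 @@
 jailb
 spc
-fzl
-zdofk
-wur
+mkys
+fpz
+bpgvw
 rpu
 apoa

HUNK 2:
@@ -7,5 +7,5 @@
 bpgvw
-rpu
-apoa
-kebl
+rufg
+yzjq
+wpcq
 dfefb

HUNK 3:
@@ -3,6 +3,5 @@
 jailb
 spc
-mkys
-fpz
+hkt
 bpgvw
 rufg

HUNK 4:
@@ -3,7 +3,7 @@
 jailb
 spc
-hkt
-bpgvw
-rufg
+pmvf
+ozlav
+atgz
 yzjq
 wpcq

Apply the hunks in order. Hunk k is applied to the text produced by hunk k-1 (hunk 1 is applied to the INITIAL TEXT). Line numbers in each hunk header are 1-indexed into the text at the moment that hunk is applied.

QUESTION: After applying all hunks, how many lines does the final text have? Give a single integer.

Answer: 12

Derivation:
Hunk 1: at line 3 remove [fzl,zdofk,wur] add [mkys,fpz,bpgvw] -> 13 lines: xcuri wysk jailb spc mkys fpz bpgvw rpu apoa kebl dfefb lrcya lpwob
Hunk 2: at line 7 remove [rpu,apoa,kebl] add [rufg,yzjq,wpcq] -> 13 lines: xcuri wysk jailb spc mkys fpz bpgvw rufg yzjq wpcq dfefb lrcya lpwob
Hunk 3: at line 3 remove [mkys,fpz] add [hkt] -> 12 lines: xcuri wysk jailb spc hkt bpgvw rufg yzjq wpcq dfefb lrcya lpwob
Hunk 4: at line 3 remove [hkt,bpgvw,rufg] add [pmvf,ozlav,atgz] -> 12 lines: xcuri wysk jailb spc pmvf ozlav atgz yzjq wpcq dfefb lrcya lpwob
Final line count: 12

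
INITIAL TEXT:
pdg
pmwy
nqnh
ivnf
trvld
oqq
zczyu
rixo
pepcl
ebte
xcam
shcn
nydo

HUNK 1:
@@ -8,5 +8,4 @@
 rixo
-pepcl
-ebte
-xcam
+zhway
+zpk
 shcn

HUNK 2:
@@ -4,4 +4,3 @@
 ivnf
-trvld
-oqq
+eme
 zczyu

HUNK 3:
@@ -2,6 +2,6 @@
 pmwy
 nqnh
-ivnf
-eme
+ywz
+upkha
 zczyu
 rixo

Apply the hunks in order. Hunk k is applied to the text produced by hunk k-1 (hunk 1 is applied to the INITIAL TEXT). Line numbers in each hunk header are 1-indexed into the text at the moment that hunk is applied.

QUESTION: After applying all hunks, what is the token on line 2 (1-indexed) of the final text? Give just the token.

Hunk 1: at line 8 remove [pepcl,ebte,xcam] add [zhway,zpk] -> 12 lines: pdg pmwy nqnh ivnf trvld oqq zczyu rixo zhway zpk shcn nydo
Hunk 2: at line 4 remove [trvld,oqq] add [eme] -> 11 lines: pdg pmwy nqnh ivnf eme zczyu rixo zhway zpk shcn nydo
Hunk 3: at line 2 remove [ivnf,eme] add [ywz,upkha] -> 11 lines: pdg pmwy nqnh ywz upkha zczyu rixo zhway zpk shcn nydo
Final line 2: pmwy

Answer: pmwy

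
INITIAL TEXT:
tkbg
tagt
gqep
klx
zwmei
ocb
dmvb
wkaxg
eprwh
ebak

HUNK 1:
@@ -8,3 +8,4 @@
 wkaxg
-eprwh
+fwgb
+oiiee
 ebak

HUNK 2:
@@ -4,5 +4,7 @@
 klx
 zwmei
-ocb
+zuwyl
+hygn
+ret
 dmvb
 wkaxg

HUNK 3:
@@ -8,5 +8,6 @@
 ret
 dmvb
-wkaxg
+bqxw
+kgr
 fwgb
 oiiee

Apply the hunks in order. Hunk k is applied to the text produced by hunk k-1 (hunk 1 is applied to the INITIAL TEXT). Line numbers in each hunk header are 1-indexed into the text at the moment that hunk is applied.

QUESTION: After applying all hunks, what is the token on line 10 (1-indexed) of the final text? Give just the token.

Answer: bqxw

Derivation:
Hunk 1: at line 8 remove [eprwh] add [fwgb,oiiee] -> 11 lines: tkbg tagt gqep klx zwmei ocb dmvb wkaxg fwgb oiiee ebak
Hunk 2: at line 4 remove [ocb] add [zuwyl,hygn,ret] -> 13 lines: tkbg tagt gqep klx zwmei zuwyl hygn ret dmvb wkaxg fwgb oiiee ebak
Hunk 3: at line 8 remove [wkaxg] add [bqxw,kgr] -> 14 lines: tkbg tagt gqep klx zwmei zuwyl hygn ret dmvb bqxw kgr fwgb oiiee ebak
Final line 10: bqxw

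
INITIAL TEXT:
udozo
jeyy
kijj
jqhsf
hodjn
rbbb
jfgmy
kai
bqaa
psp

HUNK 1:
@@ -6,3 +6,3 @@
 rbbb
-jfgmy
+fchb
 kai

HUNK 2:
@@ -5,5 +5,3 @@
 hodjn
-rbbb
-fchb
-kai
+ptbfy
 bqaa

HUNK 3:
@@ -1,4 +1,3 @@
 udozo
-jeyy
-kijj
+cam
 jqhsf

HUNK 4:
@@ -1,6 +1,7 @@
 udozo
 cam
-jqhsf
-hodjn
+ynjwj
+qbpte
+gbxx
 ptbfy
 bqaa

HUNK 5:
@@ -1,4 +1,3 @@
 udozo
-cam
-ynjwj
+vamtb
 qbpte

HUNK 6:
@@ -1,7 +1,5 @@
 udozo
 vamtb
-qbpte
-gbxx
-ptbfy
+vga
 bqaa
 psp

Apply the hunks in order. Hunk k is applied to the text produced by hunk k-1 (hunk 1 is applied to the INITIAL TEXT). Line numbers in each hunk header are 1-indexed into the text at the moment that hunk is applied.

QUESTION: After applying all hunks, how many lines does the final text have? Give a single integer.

Answer: 5

Derivation:
Hunk 1: at line 6 remove [jfgmy] add [fchb] -> 10 lines: udozo jeyy kijj jqhsf hodjn rbbb fchb kai bqaa psp
Hunk 2: at line 5 remove [rbbb,fchb,kai] add [ptbfy] -> 8 lines: udozo jeyy kijj jqhsf hodjn ptbfy bqaa psp
Hunk 3: at line 1 remove [jeyy,kijj] add [cam] -> 7 lines: udozo cam jqhsf hodjn ptbfy bqaa psp
Hunk 4: at line 1 remove [jqhsf,hodjn] add [ynjwj,qbpte,gbxx] -> 8 lines: udozo cam ynjwj qbpte gbxx ptbfy bqaa psp
Hunk 5: at line 1 remove [cam,ynjwj] add [vamtb] -> 7 lines: udozo vamtb qbpte gbxx ptbfy bqaa psp
Hunk 6: at line 1 remove [qbpte,gbxx,ptbfy] add [vga] -> 5 lines: udozo vamtb vga bqaa psp
Final line count: 5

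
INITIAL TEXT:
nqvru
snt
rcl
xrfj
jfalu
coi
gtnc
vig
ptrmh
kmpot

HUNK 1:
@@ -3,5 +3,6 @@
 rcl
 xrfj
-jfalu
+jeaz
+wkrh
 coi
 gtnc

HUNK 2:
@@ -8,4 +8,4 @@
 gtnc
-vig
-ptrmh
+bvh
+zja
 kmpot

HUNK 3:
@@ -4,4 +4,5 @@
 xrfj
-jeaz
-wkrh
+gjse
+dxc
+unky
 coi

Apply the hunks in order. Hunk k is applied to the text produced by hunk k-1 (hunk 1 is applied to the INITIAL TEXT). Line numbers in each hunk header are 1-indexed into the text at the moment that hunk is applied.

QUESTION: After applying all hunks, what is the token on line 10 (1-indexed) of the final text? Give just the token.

Hunk 1: at line 3 remove [jfalu] add [jeaz,wkrh] -> 11 lines: nqvru snt rcl xrfj jeaz wkrh coi gtnc vig ptrmh kmpot
Hunk 2: at line 8 remove [vig,ptrmh] add [bvh,zja] -> 11 lines: nqvru snt rcl xrfj jeaz wkrh coi gtnc bvh zja kmpot
Hunk 3: at line 4 remove [jeaz,wkrh] add [gjse,dxc,unky] -> 12 lines: nqvru snt rcl xrfj gjse dxc unky coi gtnc bvh zja kmpot
Final line 10: bvh

Answer: bvh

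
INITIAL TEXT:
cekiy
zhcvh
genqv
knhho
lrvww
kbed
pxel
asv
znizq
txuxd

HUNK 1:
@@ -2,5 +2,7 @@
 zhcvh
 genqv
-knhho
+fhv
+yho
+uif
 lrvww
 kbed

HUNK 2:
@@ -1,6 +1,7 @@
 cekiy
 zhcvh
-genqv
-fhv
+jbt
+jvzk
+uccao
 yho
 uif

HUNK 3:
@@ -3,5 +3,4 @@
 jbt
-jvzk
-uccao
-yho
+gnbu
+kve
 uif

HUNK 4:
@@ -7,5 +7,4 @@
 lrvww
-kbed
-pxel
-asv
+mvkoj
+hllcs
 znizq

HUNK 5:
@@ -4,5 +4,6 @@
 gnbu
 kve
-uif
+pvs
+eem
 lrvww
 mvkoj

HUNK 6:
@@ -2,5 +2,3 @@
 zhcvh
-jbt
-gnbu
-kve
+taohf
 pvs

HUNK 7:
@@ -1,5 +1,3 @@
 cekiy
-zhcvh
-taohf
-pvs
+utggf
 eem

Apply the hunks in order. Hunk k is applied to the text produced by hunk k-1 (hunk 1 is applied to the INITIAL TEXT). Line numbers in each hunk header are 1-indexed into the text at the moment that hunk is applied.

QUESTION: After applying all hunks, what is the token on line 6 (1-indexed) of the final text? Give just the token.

Hunk 1: at line 2 remove [knhho] add [fhv,yho,uif] -> 12 lines: cekiy zhcvh genqv fhv yho uif lrvww kbed pxel asv znizq txuxd
Hunk 2: at line 1 remove [genqv,fhv] add [jbt,jvzk,uccao] -> 13 lines: cekiy zhcvh jbt jvzk uccao yho uif lrvww kbed pxel asv znizq txuxd
Hunk 3: at line 3 remove [jvzk,uccao,yho] add [gnbu,kve] -> 12 lines: cekiy zhcvh jbt gnbu kve uif lrvww kbed pxel asv znizq txuxd
Hunk 4: at line 7 remove [kbed,pxel,asv] add [mvkoj,hllcs] -> 11 lines: cekiy zhcvh jbt gnbu kve uif lrvww mvkoj hllcs znizq txuxd
Hunk 5: at line 4 remove [uif] add [pvs,eem] -> 12 lines: cekiy zhcvh jbt gnbu kve pvs eem lrvww mvkoj hllcs znizq txuxd
Hunk 6: at line 2 remove [jbt,gnbu,kve] add [taohf] -> 10 lines: cekiy zhcvh taohf pvs eem lrvww mvkoj hllcs znizq txuxd
Hunk 7: at line 1 remove [zhcvh,taohf,pvs] add [utggf] -> 8 lines: cekiy utggf eem lrvww mvkoj hllcs znizq txuxd
Final line 6: hllcs

Answer: hllcs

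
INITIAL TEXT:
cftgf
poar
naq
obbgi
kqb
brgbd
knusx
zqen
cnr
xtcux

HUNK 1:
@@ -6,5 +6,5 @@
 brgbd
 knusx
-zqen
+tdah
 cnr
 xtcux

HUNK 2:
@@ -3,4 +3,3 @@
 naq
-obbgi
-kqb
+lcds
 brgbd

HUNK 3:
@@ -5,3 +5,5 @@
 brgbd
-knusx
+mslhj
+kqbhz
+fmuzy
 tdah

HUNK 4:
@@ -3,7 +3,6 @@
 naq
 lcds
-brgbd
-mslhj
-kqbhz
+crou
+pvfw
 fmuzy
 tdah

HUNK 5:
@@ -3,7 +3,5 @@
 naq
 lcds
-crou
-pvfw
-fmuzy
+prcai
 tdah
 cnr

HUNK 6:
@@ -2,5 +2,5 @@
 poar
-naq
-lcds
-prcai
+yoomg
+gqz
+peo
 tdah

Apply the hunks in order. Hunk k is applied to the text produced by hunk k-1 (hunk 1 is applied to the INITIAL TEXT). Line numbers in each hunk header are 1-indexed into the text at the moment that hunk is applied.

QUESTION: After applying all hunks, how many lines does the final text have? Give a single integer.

Hunk 1: at line 6 remove [zqen] add [tdah] -> 10 lines: cftgf poar naq obbgi kqb brgbd knusx tdah cnr xtcux
Hunk 2: at line 3 remove [obbgi,kqb] add [lcds] -> 9 lines: cftgf poar naq lcds brgbd knusx tdah cnr xtcux
Hunk 3: at line 5 remove [knusx] add [mslhj,kqbhz,fmuzy] -> 11 lines: cftgf poar naq lcds brgbd mslhj kqbhz fmuzy tdah cnr xtcux
Hunk 4: at line 3 remove [brgbd,mslhj,kqbhz] add [crou,pvfw] -> 10 lines: cftgf poar naq lcds crou pvfw fmuzy tdah cnr xtcux
Hunk 5: at line 3 remove [crou,pvfw,fmuzy] add [prcai] -> 8 lines: cftgf poar naq lcds prcai tdah cnr xtcux
Hunk 6: at line 2 remove [naq,lcds,prcai] add [yoomg,gqz,peo] -> 8 lines: cftgf poar yoomg gqz peo tdah cnr xtcux
Final line count: 8

Answer: 8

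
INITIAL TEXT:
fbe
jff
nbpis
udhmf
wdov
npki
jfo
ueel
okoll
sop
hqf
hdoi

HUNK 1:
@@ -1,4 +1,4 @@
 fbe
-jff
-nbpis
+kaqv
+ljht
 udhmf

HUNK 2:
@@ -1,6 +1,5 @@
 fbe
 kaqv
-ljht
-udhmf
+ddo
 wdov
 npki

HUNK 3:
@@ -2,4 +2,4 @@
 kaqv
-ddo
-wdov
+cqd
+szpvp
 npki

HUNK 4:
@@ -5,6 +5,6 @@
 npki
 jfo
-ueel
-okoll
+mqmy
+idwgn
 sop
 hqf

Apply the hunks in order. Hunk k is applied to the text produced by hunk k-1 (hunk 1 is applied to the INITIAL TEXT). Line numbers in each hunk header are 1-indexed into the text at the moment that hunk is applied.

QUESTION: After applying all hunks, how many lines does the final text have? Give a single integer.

Answer: 11

Derivation:
Hunk 1: at line 1 remove [jff,nbpis] add [kaqv,ljht] -> 12 lines: fbe kaqv ljht udhmf wdov npki jfo ueel okoll sop hqf hdoi
Hunk 2: at line 1 remove [ljht,udhmf] add [ddo] -> 11 lines: fbe kaqv ddo wdov npki jfo ueel okoll sop hqf hdoi
Hunk 3: at line 2 remove [ddo,wdov] add [cqd,szpvp] -> 11 lines: fbe kaqv cqd szpvp npki jfo ueel okoll sop hqf hdoi
Hunk 4: at line 5 remove [ueel,okoll] add [mqmy,idwgn] -> 11 lines: fbe kaqv cqd szpvp npki jfo mqmy idwgn sop hqf hdoi
Final line count: 11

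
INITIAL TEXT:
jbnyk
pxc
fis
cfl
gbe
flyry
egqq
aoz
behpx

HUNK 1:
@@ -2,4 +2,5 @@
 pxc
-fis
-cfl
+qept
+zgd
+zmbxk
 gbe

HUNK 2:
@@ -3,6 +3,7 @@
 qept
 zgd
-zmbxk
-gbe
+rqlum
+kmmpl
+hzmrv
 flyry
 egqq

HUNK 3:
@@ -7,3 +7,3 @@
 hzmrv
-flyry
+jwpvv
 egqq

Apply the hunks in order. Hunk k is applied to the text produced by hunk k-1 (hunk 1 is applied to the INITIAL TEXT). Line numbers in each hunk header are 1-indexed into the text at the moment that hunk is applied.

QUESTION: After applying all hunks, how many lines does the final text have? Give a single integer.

Answer: 11

Derivation:
Hunk 1: at line 2 remove [fis,cfl] add [qept,zgd,zmbxk] -> 10 lines: jbnyk pxc qept zgd zmbxk gbe flyry egqq aoz behpx
Hunk 2: at line 3 remove [zmbxk,gbe] add [rqlum,kmmpl,hzmrv] -> 11 lines: jbnyk pxc qept zgd rqlum kmmpl hzmrv flyry egqq aoz behpx
Hunk 3: at line 7 remove [flyry] add [jwpvv] -> 11 lines: jbnyk pxc qept zgd rqlum kmmpl hzmrv jwpvv egqq aoz behpx
Final line count: 11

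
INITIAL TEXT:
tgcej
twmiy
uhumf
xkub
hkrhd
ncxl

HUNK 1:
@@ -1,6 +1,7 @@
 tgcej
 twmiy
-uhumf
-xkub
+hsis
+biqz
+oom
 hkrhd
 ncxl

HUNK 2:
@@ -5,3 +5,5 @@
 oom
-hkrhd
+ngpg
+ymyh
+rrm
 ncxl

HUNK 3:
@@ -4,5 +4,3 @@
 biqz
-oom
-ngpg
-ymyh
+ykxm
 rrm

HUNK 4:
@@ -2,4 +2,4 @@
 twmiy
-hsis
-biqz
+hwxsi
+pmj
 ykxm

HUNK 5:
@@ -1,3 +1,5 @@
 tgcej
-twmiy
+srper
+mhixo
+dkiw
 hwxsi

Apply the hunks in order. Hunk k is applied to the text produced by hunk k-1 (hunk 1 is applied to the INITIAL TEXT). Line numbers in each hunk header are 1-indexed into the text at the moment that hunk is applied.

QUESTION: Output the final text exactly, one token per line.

Answer: tgcej
srper
mhixo
dkiw
hwxsi
pmj
ykxm
rrm
ncxl

Derivation:
Hunk 1: at line 1 remove [uhumf,xkub] add [hsis,biqz,oom] -> 7 lines: tgcej twmiy hsis biqz oom hkrhd ncxl
Hunk 2: at line 5 remove [hkrhd] add [ngpg,ymyh,rrm] -> 9 lines: tgcej twmiy hsis biqz oom ngpg ymyh rrm ncxl
Hunk 3: at line 4 remove [oom,ngpg,ymyh] add [ykxm] -> 7 lines: tgcej twmiy hsis biqz ykxm rrm ncxl
Hunk 4: at line 2 remove [hsis,biqz] add [hwxsi,pmj] -> 7 lines: tgcej twmiy hwxsi pmj ykxm rrm ncxl
Hunk 5: at line 1 remove [twmiy] add [srper,mhixo,dkiw] -> 9 lines: tgcej srper mhixo dkiw hwxsi pmj ykxm rrm ncxl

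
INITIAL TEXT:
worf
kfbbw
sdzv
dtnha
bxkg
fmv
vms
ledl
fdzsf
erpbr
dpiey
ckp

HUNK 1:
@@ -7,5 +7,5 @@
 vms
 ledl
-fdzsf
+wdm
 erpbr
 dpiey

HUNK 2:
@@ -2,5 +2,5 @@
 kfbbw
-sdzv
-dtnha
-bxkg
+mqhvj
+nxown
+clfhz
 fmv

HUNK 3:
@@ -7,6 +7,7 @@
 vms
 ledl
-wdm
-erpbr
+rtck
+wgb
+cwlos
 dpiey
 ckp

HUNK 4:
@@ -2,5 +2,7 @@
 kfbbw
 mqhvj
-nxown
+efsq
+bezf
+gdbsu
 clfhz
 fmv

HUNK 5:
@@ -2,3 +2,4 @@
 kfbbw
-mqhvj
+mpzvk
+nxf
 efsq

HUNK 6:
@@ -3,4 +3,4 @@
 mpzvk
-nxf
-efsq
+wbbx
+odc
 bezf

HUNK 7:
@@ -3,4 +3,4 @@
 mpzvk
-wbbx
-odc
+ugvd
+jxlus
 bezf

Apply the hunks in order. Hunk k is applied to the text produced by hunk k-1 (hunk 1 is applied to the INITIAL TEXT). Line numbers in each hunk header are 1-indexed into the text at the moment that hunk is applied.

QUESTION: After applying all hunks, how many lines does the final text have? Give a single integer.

Answer: 16

Derivation:
Hunk 1: at line 7 remove [fdzsf] add [wdm] -> 12 lines: worf kfbbw sdzv dtnha bxkg fmv vms ledl wdm erpbr dpiey ckp
Hunk 2: at line 2 remove [sdzv,dtnha,bxkg] add [mqhvj,nxown,clfhz] -> 12 lines: worf kfbbw mqhvj nxown clfhz fmv vms ledl wdm erpbr dpiey ckp
Hunk 3: at line 7 remove [wdm,erpbr] add [rtck,wgb,cwlos] -> 13 lines: worf kfbbw mqhvj nxown clfhz fmv vms ledl rtck wgb cwlos dpiey ckp
Hunk 4: at line 2 remove [nxown] add [efsq,bezf,gdbsu] -> 15 lines: worf kfbbw mqhvj efsq bezf gdbsu clfhz fmv vms ledl rtck wgb cwlos dpiey ckp
Hunk 5: at line 2 remove [mqhvj] add [mpzvk,nxf] -> 16 lines: worf kfbbw mpzvk nxf efsq bezf gdbsu clfhz fmv vms ledl rtck wgb cwlos dpiey ckp
Hunk 6: at line 3 remove [nxf,efsq] add [wbbx,odc] -> 16 lines: worf kfbbw mpzvk wbbx odc bezf gdbsu clfhz fmv vms ledl rtck wgb cwlos dpiey ckp
Hunk 7: at line 3 remove [wbbx,odc] add [ugvd,jxlus] -> 16 lines: worf kfbbw mpzvk ugvd jxlus bezf gdbsu clfhz fmv vms ledl rtck wgb cwlos dpiey ckp
Final line count: 16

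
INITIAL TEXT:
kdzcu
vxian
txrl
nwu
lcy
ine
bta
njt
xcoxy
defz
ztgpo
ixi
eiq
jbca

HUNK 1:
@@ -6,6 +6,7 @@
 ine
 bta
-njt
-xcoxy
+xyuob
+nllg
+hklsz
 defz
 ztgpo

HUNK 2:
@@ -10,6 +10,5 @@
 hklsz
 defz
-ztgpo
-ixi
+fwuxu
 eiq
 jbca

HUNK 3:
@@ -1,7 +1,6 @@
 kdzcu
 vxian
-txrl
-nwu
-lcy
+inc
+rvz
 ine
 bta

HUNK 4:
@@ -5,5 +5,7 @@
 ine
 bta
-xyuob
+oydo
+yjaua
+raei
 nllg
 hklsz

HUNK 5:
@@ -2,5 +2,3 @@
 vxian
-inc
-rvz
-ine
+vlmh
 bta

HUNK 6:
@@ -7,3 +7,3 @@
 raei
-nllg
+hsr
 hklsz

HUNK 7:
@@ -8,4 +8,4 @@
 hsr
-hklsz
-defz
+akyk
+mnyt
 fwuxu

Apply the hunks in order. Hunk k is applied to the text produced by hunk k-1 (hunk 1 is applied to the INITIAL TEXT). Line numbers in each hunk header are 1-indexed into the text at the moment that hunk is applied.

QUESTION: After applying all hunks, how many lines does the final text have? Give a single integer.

Hunk 1: at line 6 remove [njt,xcoxy] add [xyuob,nllg,hklsz] -> 15 lines: kdzcu vxian txrl nwu lcy ine bta xyuob nllg hklsz defz ztgpo ixi eiq jbca
Hunk 2: at line 10 remove [ztgpo,ixi] add [fwuxu] -> 14 lines: kdzcu vxian txrl nwu lcy ine bta xyuob nllg hklsz defz fwuxu eiq jbca
Hunk 3: at line 1 remove [txrl,nwu,lcy] add [inc,rvz] -> 13 lines: kdzcu vxian inc rvz ine bta xyuob nllg hklsz defz fwuxu eiq jbca
Hunk 4: at line 5 remove [xyuob] add [oydo,yjaua,raei] -> 15 lines: kdzcu vxian inc rvz ine bta oydo yjaua raei nllg hklsz defz fwuxu eiq jbca
Hunk 5: at line 2 remove [inc,rvz,ine] add [vlmh] -> 13 lines: kdzcu vxian vlmh bta oydo yjaua raei nllg hklsz defz fwuxu eiq jbca
Hunk 6: at line 7 remove [nllg] add [hsr] -> 13 lines: kdzcu vxian vlmh bta oydo yjaua raei hsr hklsz defz fwuxu eiq jbca
Hunk 7: at line 8 remove [hklsz,defz] add [akyk,mnyt] -> 13 lines: kdzcu vxian vlmh bta oydo yjaua raei hsr akyk mnyt fwuxu eiq jbca
Final line count: 13

Answer: 13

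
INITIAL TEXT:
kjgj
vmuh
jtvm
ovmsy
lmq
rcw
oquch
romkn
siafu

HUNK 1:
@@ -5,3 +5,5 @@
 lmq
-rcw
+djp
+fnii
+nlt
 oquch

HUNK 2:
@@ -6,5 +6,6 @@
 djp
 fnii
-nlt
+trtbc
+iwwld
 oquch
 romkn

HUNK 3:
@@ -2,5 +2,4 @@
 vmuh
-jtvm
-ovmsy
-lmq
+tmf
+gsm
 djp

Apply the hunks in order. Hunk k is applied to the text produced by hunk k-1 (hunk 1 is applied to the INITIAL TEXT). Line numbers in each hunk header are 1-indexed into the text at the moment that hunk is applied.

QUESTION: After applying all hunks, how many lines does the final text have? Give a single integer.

Hunk 1: at line 5 remove [rcw] add [djp,fnii,nlt] -> 11 lines: kjgj vmuh jtvm ovmsy lmq djp fnii nlt oquch romkn siafu
Hunk 2: at line 6 remove [nlt] add [trtbc,iwwld] -> 12 lines: kjgj vmuh jtvm ovmsy lmq djp fnii trtbc iwwld oquch romkn siafu
Hunk 3: at line 2 remove [jtvm,ovmsy,lmq] add [tmf,gsm] -> 11 lines: kjgj vmuh tmf gsm djp fnii trtbc iwwld oquch romkn siafu
Final line count: 11

Answer: 11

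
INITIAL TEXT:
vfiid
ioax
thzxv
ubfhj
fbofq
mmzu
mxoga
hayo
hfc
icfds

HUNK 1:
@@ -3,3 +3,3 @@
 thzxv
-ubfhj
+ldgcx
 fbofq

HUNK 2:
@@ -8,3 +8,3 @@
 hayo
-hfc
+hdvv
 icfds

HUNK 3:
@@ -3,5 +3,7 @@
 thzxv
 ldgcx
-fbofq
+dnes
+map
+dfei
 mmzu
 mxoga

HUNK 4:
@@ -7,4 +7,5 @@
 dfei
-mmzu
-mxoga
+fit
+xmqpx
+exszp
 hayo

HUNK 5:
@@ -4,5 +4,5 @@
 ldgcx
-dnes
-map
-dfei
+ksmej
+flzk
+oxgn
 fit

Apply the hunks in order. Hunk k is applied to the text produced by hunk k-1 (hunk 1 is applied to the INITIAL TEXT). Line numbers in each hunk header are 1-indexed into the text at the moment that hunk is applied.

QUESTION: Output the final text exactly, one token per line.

Hunk 1: at line 3 remove [ubfhj] add [ldgcx] -> 10 lines: vfiid ioax thzxv ldgcx fbofq mmzu mxoga hayo hfc icfds
Hunk 2: at line 8 remove [hfc] add [hdvv] -> 10 lines: vfiid ioax thzxv ldgcx fbofq mmzu mxoga hayo hdvv icfds
Hunk 3: at line 3 remove [fbofq] add [dnes,map,dfei] -> 12 lines: vfiid ioax thzxv ldgcx dnes map dfei mmzu mxoga hayo hdvv icfds
Hunk 4: at line 7 remove [mmzu,mxoga] add [fit,xmqpx,exszp] -> 13 lines: vfiid ioax thzxv ldgcx dnes map dfei fit xmqpx exszp hayo hdvv icfds
Hunk 5: at line 4 remove [dnes,map,dfei] add [ksmej,flzk,oxgn] -> 13 lines: vfiid ioax thzxv ldgcx ksmej flzk oxgn fit xmqpx exszp hayo hdvv icfds

Answer: vfiid
ioax
thzxv
ldgcx
ksmej
flzk
oxgn
fit
xmqpx
exszp
hayo
hdvv
icfds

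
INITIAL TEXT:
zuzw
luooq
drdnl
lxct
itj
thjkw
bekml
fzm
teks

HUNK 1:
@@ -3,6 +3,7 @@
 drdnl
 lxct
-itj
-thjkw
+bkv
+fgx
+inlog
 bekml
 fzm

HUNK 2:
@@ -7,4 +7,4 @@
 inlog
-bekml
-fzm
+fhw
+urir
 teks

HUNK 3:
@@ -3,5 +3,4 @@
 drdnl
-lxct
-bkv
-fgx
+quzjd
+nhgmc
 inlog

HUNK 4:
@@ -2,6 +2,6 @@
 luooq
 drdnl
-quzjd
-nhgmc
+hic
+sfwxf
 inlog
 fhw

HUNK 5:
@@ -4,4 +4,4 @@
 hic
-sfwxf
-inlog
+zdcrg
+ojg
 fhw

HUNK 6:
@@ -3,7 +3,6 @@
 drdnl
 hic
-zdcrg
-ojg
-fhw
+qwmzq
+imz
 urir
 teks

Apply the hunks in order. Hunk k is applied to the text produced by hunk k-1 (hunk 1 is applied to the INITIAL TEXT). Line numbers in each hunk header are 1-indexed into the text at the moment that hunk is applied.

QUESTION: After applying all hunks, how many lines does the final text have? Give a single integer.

Hunk 1: at line 3 remove [itj,thjkw] add [bkv,fgx,inlog] -> 10 lines: zuzw luooq drdnl lxct bkv fgx inlog bekml fzm teks
Hunk 2: at line 7 remove [bekml,fzm] add [fhw,urir] -> 10 lines: zuzw luooq drdnl lxct bkv fgx inlog fhw urir teks
Hunk 3: at line 3 remove [lxct,bkv,fgx] add [quzjd,nhgmc] -> 9 lines: zuzw luooq drdnl quzjd nhgmc inlog fhw urir teks
Hunk 4: at line 2 remove [quzjd,nhgmc] add [hic,sfwxf] -> 9 lines: zuzw luooq drdnl hic sfwxf inlog fhw urir teks
Hunk 5: at line 4 remove [sfwxf,inlog] add [zdcrg,ojg] -> 9 lines: zuzw luooq drdnl hic zdcrg ojg fhw urir teks
Hunk 6: at line 3 remove [zdcrg,ojg,fhw] add [qwmzq,imz] -> 8 lines: zuzw luooq drdnl hic qwmzq imz urir teks
Final line count: 8

Answer: 8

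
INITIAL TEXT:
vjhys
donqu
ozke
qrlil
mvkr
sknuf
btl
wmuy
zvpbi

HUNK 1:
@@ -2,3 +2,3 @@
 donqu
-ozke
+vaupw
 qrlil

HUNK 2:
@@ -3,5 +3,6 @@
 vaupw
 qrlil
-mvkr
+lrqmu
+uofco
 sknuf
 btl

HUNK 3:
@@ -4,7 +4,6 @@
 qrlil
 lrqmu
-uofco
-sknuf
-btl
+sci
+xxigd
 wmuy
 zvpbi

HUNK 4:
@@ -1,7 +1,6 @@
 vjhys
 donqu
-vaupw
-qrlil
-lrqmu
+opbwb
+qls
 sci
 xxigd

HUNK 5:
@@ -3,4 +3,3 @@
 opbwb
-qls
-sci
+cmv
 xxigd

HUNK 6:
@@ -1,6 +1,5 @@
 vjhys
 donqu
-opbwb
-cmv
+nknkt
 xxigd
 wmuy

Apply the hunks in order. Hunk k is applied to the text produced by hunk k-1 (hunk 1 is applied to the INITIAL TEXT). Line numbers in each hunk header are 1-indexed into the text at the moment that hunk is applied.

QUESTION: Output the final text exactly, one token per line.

Hunk 1: at line 2 remove [ozke] add [vaupw] -> 9 lines: vjhys donqu vaupw qrlil mvkr sknuf btl wmuy zvpbi
Hunk 2: at line 3 remove [mvkr] add [lrqmu,uofco] -> 10 lines: vjhys donqu vaupw qrlil lrqmu uofco sknuf btl wmuy zvpbi
Hunk 3: at line 4 remove [uofco,sknuf,btl] add [sci,xxigd] -> 9 lines: vjhys donqu vaupw qrlil lrqmu sci xxigd wmuy zvpbi
Hunk 4: at line 1 remove [vaupw,qrlil,lrqmu] add [opbwb,qls] -> 8 lines: vjhys donqu opbwb qls sci xxigd wmuy zvpbi
Hunk 5: at line 3 remove [qls,sci] add [cmv] -> 7 lines: vjhys donqu opbwb cmv xxigd wmuy zvpbi
Hunk 6: at line 1 remove [opbwb,cmv] add [nknkt] -> 6 lines: vjhys donqu nknkt xxigd wmuy zvpbi

Answer: vjhys
donqu
nknkt
xxigd
wmuy
zvpbi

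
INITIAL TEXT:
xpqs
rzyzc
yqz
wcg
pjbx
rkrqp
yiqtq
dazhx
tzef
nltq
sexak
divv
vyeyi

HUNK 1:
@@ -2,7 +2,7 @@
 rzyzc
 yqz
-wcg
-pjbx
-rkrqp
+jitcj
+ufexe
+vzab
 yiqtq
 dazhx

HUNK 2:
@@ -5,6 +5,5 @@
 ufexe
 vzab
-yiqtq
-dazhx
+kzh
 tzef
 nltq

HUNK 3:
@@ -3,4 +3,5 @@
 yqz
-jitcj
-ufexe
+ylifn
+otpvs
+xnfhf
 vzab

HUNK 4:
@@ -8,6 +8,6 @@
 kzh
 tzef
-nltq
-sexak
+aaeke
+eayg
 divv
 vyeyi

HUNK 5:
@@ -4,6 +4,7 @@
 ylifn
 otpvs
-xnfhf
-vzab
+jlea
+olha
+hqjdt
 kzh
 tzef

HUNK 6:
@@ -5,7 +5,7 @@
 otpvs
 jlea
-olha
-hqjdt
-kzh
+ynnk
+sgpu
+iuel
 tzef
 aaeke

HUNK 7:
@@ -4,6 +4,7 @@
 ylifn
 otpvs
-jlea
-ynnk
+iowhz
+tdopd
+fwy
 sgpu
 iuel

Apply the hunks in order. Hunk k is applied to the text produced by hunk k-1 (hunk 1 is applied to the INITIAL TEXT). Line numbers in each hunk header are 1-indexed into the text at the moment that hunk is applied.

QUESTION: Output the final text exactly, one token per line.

Hunk 1: at line 2 remove [wcg,pjbx,rkrqp] add [jitcj,ufexe,vzab] -> 13 lines: xpqs rzyzc yqz jitcj ufexe vzab yiqtq dazhx tzef nltq sexak divv vyeyi
Hunk 2: at line 5 remove [yiqtq,dazhx] add [kzh] -> 12 lines: xpqs rzyzc yqz jitcj ufexe vzab kzh tzef nltq sexak divv vyeyi
Hunk 3: at line 3 remove [jitcj,ufexe] add [ylifn,otpvs,xnfhf] -> 13 lines: xpqs rzyzc yqz ylifn otpvs xnfhf vzab kzh tzef nltq sexak divv vyeyi
Hunk 4: at line 8 remove [nltq,sexak] add [aaeke,eayg] -> 13 lines: xpqs rzyzc yqz ylifn otpvs xnfhf vzab kzh tzef aaeke eayg divv vyeyi
Hunk 5: at line 4 remove [xnfhf,vzab] add [jlea,olha,hqjdt] -> 14 lines: xpqs rzyzc yqz ylifn otpvs jlea olha hqjdt kzh tzef aaeke eayg divv vyeyi
Hunk 6: at line 5 remove [olha,hqjdt,kzh] add [ynnk,sgpu,iuel] -> 14 lines: xpqs rzyzc yqz ylifn otpvs jlea ynnk sgpu iuel tzef aaeke eayg divv vyeyi
Hunk 7: at line 4 remove [jlea,ynnk] add [iowhz,tdopd,fwy] -> 15 lines: xpqs rzyzc yqz ylifn otpvs iowhz tdopd fwy sgpu iuel tzef aaeke eayg divv vyeyi

Answer: xpqs
rzyzc
yqz
ylifn
otpvs
iowhz
tdopd
fwy
sgpu
iuel
tzef
aaeke
eayg
divv
vyeyi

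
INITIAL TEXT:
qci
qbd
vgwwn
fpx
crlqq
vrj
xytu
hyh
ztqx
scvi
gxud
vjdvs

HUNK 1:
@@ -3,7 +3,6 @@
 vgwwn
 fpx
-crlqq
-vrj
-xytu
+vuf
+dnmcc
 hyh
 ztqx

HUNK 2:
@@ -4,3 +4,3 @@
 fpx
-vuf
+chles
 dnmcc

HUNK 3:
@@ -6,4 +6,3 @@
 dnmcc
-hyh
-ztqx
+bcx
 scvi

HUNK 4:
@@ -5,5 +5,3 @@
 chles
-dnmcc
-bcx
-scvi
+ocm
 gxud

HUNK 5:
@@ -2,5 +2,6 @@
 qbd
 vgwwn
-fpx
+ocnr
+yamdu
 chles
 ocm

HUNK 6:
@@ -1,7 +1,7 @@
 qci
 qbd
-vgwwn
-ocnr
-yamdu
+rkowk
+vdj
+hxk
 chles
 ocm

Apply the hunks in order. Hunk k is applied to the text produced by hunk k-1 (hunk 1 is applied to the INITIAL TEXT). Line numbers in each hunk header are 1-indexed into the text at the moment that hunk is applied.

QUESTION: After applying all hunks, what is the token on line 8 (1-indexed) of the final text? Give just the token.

Hunk 1: at line 3 remove [crlqq,vrj,xytu] add [vuf,dnmcc] -> 11 lines: qci qbd vgwwn fpx vuf dnmcc hyh ztqx scvi gxud vjdvs
Hunk 2: at line 4 remove [vuf] add [chles] -> 11 lines: qci qbd vgwwn fpx chles dnmcc hyh ztqx scvi gxud vjdvs
Hunk 3: at line 6 remove [hyh,ztqx] add [bcx] -> 10 lines: qci qbd vgwwn fpx chles dnmcc bcx scvi gxud vjdvs
Hunk 4: at line 5 remove [dnmcc,bcx,scvi] add [ocm] -> 8 lines: qci qbd vgwwn fpx chles ocm gxud vjdvs
Hunk 5: at line 2 remove [fpx] add [ocnr,yamdu] -> 9 lines: qci qbd vgwwn ocnr yamdu chles ocm gxud vjdvs
Hunk 6: at line 1 remove [vgwwn,ocnr,yamdu] add [rkowk,vdj,hxk] -> 9 lines: qci qbd rkowk vdj hxk chles ocm gxud vjdvs
Final line 8: gxud

Answer: gxud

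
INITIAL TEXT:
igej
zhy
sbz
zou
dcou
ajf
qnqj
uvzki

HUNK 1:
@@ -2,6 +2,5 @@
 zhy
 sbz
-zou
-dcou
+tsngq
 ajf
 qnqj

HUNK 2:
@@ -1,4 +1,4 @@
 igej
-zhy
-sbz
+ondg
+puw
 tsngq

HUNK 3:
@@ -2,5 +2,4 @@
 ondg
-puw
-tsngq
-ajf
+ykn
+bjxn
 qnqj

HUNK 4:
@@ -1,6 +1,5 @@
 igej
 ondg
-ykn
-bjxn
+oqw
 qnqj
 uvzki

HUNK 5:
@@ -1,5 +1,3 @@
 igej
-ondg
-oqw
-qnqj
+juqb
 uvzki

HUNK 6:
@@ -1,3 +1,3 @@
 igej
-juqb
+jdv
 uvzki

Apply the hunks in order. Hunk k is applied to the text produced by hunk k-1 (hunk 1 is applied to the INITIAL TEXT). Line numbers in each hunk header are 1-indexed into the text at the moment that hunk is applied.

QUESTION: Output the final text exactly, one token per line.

Answer: igej
jdv
uvzki

Derivation:
Hunk 1: at line 2 remove [zou,dcou] add [tsngq] -> 7 lines: igej zhy sbz tsngq ajf qnqj uvzki
Hunk 2: at line 1 remove [zhy,sbz] add [ondg,puw] -> 7 lines: igej ondg puw tsngq ajf qnqj uvzki
Hunk 3: at line 2 remove [puw,tsngq,ajf] add [ykn,bjxn] -> 6 lines: igej ondg ykn bjxn qnqj uvzki
Hunk 4: at line 1 remove [ykn,bjxn] add [oqw] -> 5 lines: igej ondg oqw qnqj uvzki
Hunk 5: at line 1 remove [ondg,oqw,qnqj] add [juqb] -> 3 lines: igej juqb uvzki
Hunk 6: at line 1 remove [juqb] add [jdv] -> 3 lines: igej jdv uvzki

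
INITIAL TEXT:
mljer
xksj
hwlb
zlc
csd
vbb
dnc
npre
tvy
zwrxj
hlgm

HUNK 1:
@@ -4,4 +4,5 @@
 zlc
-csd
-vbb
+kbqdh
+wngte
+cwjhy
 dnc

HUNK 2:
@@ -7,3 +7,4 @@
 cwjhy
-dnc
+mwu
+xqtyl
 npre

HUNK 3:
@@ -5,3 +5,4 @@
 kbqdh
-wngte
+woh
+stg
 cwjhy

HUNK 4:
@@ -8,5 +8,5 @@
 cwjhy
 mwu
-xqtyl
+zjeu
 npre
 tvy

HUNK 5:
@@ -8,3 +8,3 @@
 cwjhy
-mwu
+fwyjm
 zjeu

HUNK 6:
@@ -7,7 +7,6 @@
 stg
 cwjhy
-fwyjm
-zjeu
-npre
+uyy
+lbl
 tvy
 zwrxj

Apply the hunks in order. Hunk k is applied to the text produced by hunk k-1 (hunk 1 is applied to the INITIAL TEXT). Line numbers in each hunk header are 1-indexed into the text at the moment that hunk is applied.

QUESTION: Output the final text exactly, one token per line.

Answer: mljer
xksj
hwlb
zlc
kbqdh
woh
stg
cwjhy
uyy
lbl
tvy
zwrxj
hlgm

Derivation:
Hunk 1: at line 4 remove [csd,vbb] add [kbqdh,wngte,cwjhy] -> 12 lines: mljer xksj hwlb zlc kbqdh wngte cwjhy dnc npre tvy zwrxj hlgm
Hunk 2: at line 7 remove [dnc] add [mwu,xqtyl] -> 13 lines: mljer xksj hwlb zlc kbqdh wngte cwjhy mwu xqtyl npre tvy zwrxj hlgm
Hunk 3: at line 5 remove [wngte] add [woh,stg] -> 14 lines: mljer xksj hwlb zlc kbqdh woh stg cwjhy mwu xqtyl npre tvy zwrxj hlgm
Hunk 4: at line 8 remove [xqtyl] add [zjeu] -> 14 lines: mljer xksj hwlb zlc kbqdh woh stg cwjhy mwu zjeu npre tvy zwrxj hlgm
Hunk 5: at line 8 remove [mwu] add [fwyjm] -> 14 lines: mljer xksj hwlb zlc kbqdh woh stg cwjhy fwyjm zjeu npre tvy zwrxj hlgm
Hunk 6: at line 7 remove [fwyjm,zjeu,npre] add [uyy,lbl] -> 13 lines: mljer xksj hwlb zlc kbqdh woh stg cwjhy uyy lbl tvy zwrxj hlgm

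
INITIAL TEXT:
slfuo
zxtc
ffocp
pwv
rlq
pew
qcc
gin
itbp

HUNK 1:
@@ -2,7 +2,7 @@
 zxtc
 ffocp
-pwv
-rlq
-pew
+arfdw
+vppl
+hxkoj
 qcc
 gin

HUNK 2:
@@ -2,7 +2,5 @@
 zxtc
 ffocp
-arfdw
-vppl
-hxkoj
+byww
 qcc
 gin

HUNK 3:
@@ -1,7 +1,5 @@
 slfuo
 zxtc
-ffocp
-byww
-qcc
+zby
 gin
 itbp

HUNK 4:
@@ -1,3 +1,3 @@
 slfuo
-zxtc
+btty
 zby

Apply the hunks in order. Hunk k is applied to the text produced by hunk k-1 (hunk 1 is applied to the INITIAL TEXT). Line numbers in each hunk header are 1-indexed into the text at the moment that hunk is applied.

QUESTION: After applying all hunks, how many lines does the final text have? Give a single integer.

Hunk 1: at line 2 remove [pwv,rlq,pew] add [arfdw,vppl,hxkoj] -> 9 lines: slfuo zxtc ffocp arfdw vppl hxkoj qcc gin itbp
Hunk 2: at line 2 remove [arfdw,vppl,hxkoj] add [byww] -> 7 lines: slfuo zxtc ffocp byww qcc gin itbp
Hunk 3: at line 1 remove [ffocp,byww,qcc] add [zby] -> 5 lines: slfuo zxtc zby gin itbp
Hunk 4: at line 1 remove [zxtc] add [btty] -> 5 lines: slfuo btty zby gin itbp
Final line count: 5

Answer: 5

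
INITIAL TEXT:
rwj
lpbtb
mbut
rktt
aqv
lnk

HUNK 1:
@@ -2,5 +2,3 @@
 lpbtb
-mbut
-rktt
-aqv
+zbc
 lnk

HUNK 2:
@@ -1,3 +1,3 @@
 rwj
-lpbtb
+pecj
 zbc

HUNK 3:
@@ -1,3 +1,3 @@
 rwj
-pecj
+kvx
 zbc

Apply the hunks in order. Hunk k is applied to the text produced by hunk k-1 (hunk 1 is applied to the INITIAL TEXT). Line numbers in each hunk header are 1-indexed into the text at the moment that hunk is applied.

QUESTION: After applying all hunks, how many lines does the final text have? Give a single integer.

Hunk 1: at line 2 remove [mbut,rktt,aqv] add [zbc] -> 4 lines: rwj lpbtb zbc lnk
Hunk 2: at line 1 remove [lpbtb] add [pecj] -> 4 lines: rwj pecj zbc lnk
Hunk 3: at line 1 remove [pecj] add [kvx] -> 4 lines: rwj kvx zbc lnk
Final line count: 4

Answer: 4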